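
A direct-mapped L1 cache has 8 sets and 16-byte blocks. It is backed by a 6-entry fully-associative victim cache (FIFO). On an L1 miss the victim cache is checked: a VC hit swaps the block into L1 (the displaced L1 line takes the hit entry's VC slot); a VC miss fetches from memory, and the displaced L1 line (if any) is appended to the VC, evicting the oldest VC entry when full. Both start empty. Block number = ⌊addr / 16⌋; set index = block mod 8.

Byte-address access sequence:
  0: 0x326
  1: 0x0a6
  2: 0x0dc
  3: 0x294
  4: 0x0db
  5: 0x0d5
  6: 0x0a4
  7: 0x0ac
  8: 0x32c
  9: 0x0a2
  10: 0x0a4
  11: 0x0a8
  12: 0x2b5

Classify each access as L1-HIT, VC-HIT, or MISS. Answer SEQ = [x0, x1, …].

0: 0x326 (blk 50, set 2) → MISS  vc=[]
1: 0xa6 (blk 10, set 2) → MISS  vc=[50]
2: 0xdc (blk 13, set 5) → MISS  vc=[50]
3: 0x294 (blk 41, set 1) → MISS  vc=[50]
4: 0xdb (blk 13, set 5) → L1-HIT  vc=[50]
5: 0xd5 (blk 13, set 5) → L1-HIT  vc=[50]
6: 0xa4 (blk 10, set 2) → L1-HIT  vc=[50]
7: 0xac (blk 10, set 2) → L1-HIT  vc=[50]
8: 0x32c (blk 50, set 2) → VC-HIT  vc=[10]
9: 0xa2 (blk 10, set 2) → VC-HIT  vc=[50]
10: 0xa4 (blk 10, set 2) → L1-HIT  vc=[50]
11: 0xa8 (blk 10, set 2) → L1-HIT  vc=[50]
12: 0x2b5 (blk 43, set 3) → MISS  vc=[50]

SEQ = [MISS, MISS, MISS, MISS, L1-HIT, L1-HIT, L1-HIT, L1-HIT, VC-HIT, VC-HIT, L1-HIT, L1-HIT, MISS]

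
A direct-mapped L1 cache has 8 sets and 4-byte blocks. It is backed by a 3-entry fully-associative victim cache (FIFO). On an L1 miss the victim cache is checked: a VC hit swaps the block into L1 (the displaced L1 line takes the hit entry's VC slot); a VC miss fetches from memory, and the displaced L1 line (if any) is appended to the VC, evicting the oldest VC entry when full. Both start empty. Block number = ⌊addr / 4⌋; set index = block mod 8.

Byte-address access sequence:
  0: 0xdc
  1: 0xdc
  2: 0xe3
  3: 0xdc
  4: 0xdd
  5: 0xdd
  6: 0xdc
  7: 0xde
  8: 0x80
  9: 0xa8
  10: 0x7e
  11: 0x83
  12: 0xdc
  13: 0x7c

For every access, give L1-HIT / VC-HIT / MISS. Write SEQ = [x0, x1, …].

  [0] addr=0xdc blk=55 s=7: MISS | VC []
  [1] addr=0xdc blk=55 s=7: L1-HIT | VC []
  [2] addr=0xe3 blk=56 s=0: MISS | VC []
  [3] addr=0xdc blk=55 s=7: L1-HIT | VC []
  [4] addr=0xdd blk=55 s=7: L1-HIT | VC []
  [5] addr=0xdd blk=55 s=7: L1-HIT | VC []
  [6] addr=0xdc blk=55 s=7: L1-HIT | VC []
  [7] addr=0xde blk=55 s=7: L1-HIT | VC []
  [8] addr=0x80 blk=32 s=0: MISS | VC [56]
  [9] addr=0xa8 blk=42 s=2: MISS | VC [56]
  [10] addr=0x7e blk=31 s=7: MISS | VC [56, 55]
  [11] addr=0x83 blk=32 s=0: L1-HIT | VC [56, 55]
  [12] addr=0xdc blk=55 s=7: VC-HIT | VC [56, 31]
  [13] addr=0x7c blk=31 s=7: VC-HIT | VC [56, 55]

SEQ = [MISS, L1-HIT, MISS, L1-HIT, L1-HIT, L1-HIT, L1-HIT, L1-HIT, MISS, MISS, MISS, L1-HIT, VC-HIT, VC-HIT]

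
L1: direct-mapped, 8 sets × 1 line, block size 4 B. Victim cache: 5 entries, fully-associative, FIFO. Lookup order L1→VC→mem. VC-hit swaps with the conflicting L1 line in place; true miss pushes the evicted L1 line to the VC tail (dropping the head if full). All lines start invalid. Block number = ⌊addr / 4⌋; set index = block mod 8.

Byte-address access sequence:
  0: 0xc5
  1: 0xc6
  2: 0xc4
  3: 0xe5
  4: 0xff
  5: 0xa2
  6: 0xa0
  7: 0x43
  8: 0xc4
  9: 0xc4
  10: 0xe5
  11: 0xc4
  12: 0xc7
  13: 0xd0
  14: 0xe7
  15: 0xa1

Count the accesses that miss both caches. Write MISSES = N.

MISSES = 6

  [0] addr=0xc5 blk=49 s=1: MISS | VC []
  [1] addr=0xc6 blk=49 s=1: L1-HIT | VC []
  [2] addr=0xc4 blk=49 s=1: L1-HIT | VC []
  [3] addr=0xe5 blk=57 s=1: MISS | VC [49]
  [4] addr=0xff blk=63 s=7: MISS | VC [49]
  [5] addr=0xa2 blk=40 s=0: MISS | VC [49]
  [6] addr=0xa0 blk=40 s=0: L1-HIT | VC [49]
  [7] addr=0x43 blk=16 s=0: MISS | VC [49, 40]
  [8] addr=0xc4 blk=49 s=1: VC-HIT | VC [57, 40]
  [9] addr=0xc4 blk=49 s=1: L1-HIT | VC [57, 40]
  [10] addr=0xe5 blk=57 s=1: VC-HIT | VC [49, 40]
  [11] addr=0xc4 blk=49 s=1: VC-HIT | VC [57, 40]
  [12] addr=0xc7 blk=49 s=1: L1-HIT | VC [57, 40]
  [13] addr=0xd0 blk=52 s=4: MISS | VC [57, 40]
  [14] addr=0xe7 blk=57 s=1: VC-HIT | VC [49, 40]
  [15] addr=0xa1 blk=40 s=0: VC-HIT | VC [49, 16]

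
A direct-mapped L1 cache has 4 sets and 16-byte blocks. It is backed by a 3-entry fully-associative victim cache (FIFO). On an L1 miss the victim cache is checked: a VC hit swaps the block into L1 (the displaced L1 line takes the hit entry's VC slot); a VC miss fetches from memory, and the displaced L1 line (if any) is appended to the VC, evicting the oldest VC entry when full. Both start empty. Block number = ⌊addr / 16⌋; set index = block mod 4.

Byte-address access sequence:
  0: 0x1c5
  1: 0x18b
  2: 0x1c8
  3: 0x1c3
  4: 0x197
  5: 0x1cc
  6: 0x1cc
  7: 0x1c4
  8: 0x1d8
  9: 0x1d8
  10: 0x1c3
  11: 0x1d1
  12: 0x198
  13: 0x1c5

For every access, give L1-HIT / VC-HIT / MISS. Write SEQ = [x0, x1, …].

SEQ = [MISS, MISS, VC-HIT, L1-HIT, MISS, L1-HIT, L1-HIT, L1-HIT, MISS, L1-HIT, L1-HIT, L1-HIT, VC-HIT, L1-HIT]

0: 0x1c5 (blk 28, set 0) → MISS  vc=[]
1: 0x18b (blk 24, set 0) → MISS  vc=[28]
2: 0x1c8 (blk 28, set 0) → VC-HIT  vc=[24]
3: 0x1c3 (blk 28, set 0) → L1-HIT  vc=[24]
4: 0x197 (blk 25, set 1) → MISS  vc=[24]
5: 0x1cc (blk 28, set 0) → L1-HIT  vc=[24]
6: 0x1cc (blk 28, set 0) → L1-HIT  vc=[24]
7: 0x1c4 (blk 28, set 0) → L1-HIT  vc=[24]
8: 0x1d8 (blk 29, set 1) → MISS  vc=[24, 25]
9: 0x1d8 (blk 29, set 1) → L1-HIT  vc=[24, 25]
10: 0x1c3 (blk 28, set 0) → L1-HIT  vc=[24, 25]
11: 0x1d1 (blk 29, set 1) → L1-HIT  vc=[24, 25]
12: 0x198 (blk 25, set 1) → VC-HIT  vc=[24, 29]
13: 0x1c5 (blk 28, set 0) → L1-HIT  vc=[24, 29]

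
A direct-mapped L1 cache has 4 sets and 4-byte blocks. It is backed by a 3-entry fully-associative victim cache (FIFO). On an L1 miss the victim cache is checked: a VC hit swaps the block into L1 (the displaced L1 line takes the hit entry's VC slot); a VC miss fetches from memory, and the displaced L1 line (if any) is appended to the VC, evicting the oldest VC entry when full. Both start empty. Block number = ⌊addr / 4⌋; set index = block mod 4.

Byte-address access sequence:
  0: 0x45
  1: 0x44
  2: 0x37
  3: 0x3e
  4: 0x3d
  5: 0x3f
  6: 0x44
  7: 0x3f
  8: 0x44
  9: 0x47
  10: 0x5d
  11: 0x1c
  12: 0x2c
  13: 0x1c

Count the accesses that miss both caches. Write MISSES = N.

0: 0x45 (blk 17, set 1) → MISS  vc=[]
1: 0x44 (blk 17, set 1) → L1-HIT  vc=[]
2: 0x37 (blk 13, set 1) → MISS  vc=[17]
3: 0x3e (blk 15, set 3) → MISS  vc=[17]
4: 0x3d (blk 15, set 3) → L1-HIT  vc=[17]
5: 0x3f (blk 15, set 3) → L1-HIT  vc=[17]
6: 0x44 (blk 17, set 1) → VC-HIT  vc=[13]
7: 0x3f (blk 15, set 3) → L1-HIT  vc=[13]
8: 0x44 (blk 17, set 1) → L1-HIT  vc=[13]
9: 0x47 (blk 17, set 1) → L1-HIT  vc=[13]
10: 0x5d (blk 23, set 3) → MISS  vc=[13, 15]
11: 0x1c (blk 7, set 3) → MISS  vc=[13, 15, 23]
12: 0x2c (blk 11, set 3) → MISS  vc=[15, 23, 7]
13: 0x1c (blk 7, set 3) → VC-HIT  vc=[15, 23, 11]

MISSES = 6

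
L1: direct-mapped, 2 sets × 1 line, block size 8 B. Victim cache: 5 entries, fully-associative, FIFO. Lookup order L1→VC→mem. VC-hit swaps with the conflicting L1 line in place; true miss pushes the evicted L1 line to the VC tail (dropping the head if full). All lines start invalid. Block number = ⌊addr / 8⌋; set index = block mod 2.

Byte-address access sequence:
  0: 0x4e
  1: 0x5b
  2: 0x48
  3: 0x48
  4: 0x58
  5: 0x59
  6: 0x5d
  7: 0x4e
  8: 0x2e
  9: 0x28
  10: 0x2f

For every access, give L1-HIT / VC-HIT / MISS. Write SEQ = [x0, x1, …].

0: 0x4e (blk 9, set 1) → MISS  vc=[]
1: 0x5b (blk 11, set 1) → MISS  vc=[9]
2: 0x48 (blk 9, set 1) → VC-HIT  vc=[11]
3: 0x48 (blk 9, set 1) → L1-HIT  vc=[11]
4: 0x58 (blk 11, set 1) → VC-HIT  vc=[9]
5: 0x59 (blk 11, set 1) → L1-HIT  vc=[9]
6: 0x5d (blk 11, set 1) → L1-HIT  vc=[9]
7: 0x4e (blk 9, set 1) → VC-HIT  vc=[11]
8: 0x2e (blk 5, set 1) → MISS  vc=[11, 9]
9: 0x28 (blk 5, set 1) → L1-HIT  vc=[11, 9]
10: 0x2f (blk 5, set 1) → L1-HIT  vc=[11, 9]

SEQ = [MISS, MISS, VC-HIT, L1-HIT, VC-HIT, L1-HIT, L1-HIT, VC-HIT, MISS, L1-HIT, L1-HIT]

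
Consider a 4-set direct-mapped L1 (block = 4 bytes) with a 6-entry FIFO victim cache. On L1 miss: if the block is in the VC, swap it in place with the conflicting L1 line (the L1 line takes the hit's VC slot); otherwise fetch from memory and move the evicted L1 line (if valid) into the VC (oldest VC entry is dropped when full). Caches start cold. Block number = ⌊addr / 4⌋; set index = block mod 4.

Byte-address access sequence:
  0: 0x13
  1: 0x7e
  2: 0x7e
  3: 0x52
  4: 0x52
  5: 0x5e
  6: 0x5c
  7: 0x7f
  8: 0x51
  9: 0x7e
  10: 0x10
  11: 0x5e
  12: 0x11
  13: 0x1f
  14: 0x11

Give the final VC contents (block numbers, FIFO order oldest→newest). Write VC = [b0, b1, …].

  [0] addr=0x13 blk=4 s=0: MISS | VC []
  [1] addr=0x7e blk=31 s=3: MISS | VC []
  [2] addr=0x7e blk=31 s=3: L1-HIT | VC []
  [3] addr=0x52 blk=20 s=0: MISS | VC [4]
  [4] addr=0x52 blk=20 s=0: L1-HIT | VC [4]
  [5] addr=0x5e blk=23 s=3: MISS | VC [4, 31]
  [6] addr=0x5c blk=23 s=3: L1-HIT | VC [4, 31]
  [7] addr=0x7f blk=31 s=3: VC-HIT | VC [4, 23]
  [8] addr=0x51 blk=20 s=0: L1-HIT | VC [4, 23]
  [9] addr=0x7e blk=31 s=3: L1-HIT | VC [4, 23]
  [10] addr=0x10 blk=4 s=0: VC-HIT | VC [20, 23]
  [11] addr=0x5e blk=23 s=3: VC-HIT | VC [20, 31]
  [12] addr=0x11 blk=4 s=0: L1-HIT | VC [20, 31]
  [13] addr=0x1f blk=7 s=3: MISS | VC [20, 31, 23]
  [14] addr=0x11 blk=4 s=0: L1-HIT | VC [20, 31, 23]

VC = [20, 31, 23]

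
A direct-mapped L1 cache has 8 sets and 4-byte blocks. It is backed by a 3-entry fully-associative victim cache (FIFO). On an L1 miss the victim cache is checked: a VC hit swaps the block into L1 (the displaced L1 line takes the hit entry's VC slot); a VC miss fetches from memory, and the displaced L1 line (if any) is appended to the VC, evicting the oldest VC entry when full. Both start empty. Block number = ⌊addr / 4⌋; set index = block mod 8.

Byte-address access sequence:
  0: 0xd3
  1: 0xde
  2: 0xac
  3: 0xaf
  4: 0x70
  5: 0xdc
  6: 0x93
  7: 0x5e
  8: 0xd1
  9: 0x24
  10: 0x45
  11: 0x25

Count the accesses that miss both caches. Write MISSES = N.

#0 0xd3→b52/s4 MISS; vc=[]
#1 0xde→b55/s7 MISS; vc=[]
#2 0xac→b43/s3 MISS; vc=[]
#3 0xaf→b43/s3 L1-HIT; vc=[]
#4 0x70→b28/s4 MISS; vc=[52]
#5 0xdc→b55/s7 L1-HIT; vc=[52]
#6 0x93→b36/s4 MISS; vc=[52,28]
#7 0x5e→b23/s7 MISS; vc=[52,28,55]
#8 0xd1→b52/s4 VC-HIT; vc=[36,28,55]
#9 0x24→b9/s1 MISS; vc=[36,28,55]
#10 0x45→b17/s1 MISS; vc=[28,55,9]
#11 0x25→b9/s1 VC-HIT; vc=[28,55,17]

MISSES = 8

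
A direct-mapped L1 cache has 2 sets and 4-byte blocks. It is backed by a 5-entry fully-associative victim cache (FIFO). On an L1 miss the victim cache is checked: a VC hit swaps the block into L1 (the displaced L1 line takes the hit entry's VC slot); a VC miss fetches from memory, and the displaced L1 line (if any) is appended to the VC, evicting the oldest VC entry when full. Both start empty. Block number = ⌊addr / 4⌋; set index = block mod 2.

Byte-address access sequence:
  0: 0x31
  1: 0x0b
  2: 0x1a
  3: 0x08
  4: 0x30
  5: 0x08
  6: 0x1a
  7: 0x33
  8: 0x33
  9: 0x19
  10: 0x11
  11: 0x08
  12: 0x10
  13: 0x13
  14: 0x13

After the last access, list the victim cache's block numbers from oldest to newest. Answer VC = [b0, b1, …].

VC = [12, 2, 6]

0: 0x31 (blk 12, set 0) → MISS  vc=[]
1: 0xb (blk 2, set 0) → MISS  vc=[12]
2: 0x1a (blk 6, set 0) → MISS  vc=[12, 2]
3: 0x8 (blk 2, set 0) → VC-HIT  vc=[12, 6]
4: 0x30 (blk 12, set 0) → VC-HIT  vc=[2, 6]
5: 0x8 (blk 2, set 0) → VC-HIT  vc=[12, 6]
6: 0x1a (blk 6, set 0) → VC-HIT  vc=[12, 2]
7: 0x33 (blk 12, set 0) → VC-HIT  vc=[6, 2]
8: 0x33 (blk 12, set 0) → L1-HIT  vc=[6, 2]
9: 0x19 (blk 6, set 0) → VC-HIT  vc=[12, 2]
10: 0x11 (blk 4, set 0) → MISS  vc=[12, 2, 6]
11: 0x8 (blk 2, set 0) → VC-HIT  vc=[12, 4, 6]
12: 0x10 (blk 4, set 0) → VC-HIT  vc=[12, 2, 6]
13: 0x13 (blk 4, set 0) → L1-HIT  vc=[12, 2, 6]
14: 0x13 (blk 4, set 0) → L1-HIT  vc=[12, 2, 6]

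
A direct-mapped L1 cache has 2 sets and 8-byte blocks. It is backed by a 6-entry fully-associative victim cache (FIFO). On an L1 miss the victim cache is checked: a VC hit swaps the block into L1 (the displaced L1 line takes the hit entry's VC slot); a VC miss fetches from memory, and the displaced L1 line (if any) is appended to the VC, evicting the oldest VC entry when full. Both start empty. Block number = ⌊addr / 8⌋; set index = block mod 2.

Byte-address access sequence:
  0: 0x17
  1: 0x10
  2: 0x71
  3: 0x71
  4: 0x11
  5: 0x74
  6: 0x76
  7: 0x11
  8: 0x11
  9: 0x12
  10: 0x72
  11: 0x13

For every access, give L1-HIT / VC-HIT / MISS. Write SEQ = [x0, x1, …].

#0 0x17→b2/s0 MISS; vc=[]
#1 0x10→b2/s0 L1-HIT; vc=[]
#2 0x71→b14/s0 MISS; vc=[2]
#3 0x71→b14/s0 L1-HIT; vc=[2]
#4 0x11→b2/s0 VC-HIT; vc=[14]
#5 0x74→b14/s0 VC-HIT; vc=[2]
#6 0x76→b14/s0 L1-HIT; vc=[2]
#7 0x11→b2/s0 VC-HIT; vc=[14]
#8 0x11→b2/s0 L1-HIT; vc=[14]
#9 0x12→b2/s0 L1-HIT; vc=[14]
#10 0x72→b14/s0 VC-HIT; vc=[2]
#11 0x13→b2/s0 VC-HIT; vc=[14]

SEQ = [MISS, L1-HIT, MISS, L1-HIT, VC-HIT, VC-HIT, L1-HIT, VC-HIT, L1-HIT, L1-HIT, VC-HIT, VC-HIT]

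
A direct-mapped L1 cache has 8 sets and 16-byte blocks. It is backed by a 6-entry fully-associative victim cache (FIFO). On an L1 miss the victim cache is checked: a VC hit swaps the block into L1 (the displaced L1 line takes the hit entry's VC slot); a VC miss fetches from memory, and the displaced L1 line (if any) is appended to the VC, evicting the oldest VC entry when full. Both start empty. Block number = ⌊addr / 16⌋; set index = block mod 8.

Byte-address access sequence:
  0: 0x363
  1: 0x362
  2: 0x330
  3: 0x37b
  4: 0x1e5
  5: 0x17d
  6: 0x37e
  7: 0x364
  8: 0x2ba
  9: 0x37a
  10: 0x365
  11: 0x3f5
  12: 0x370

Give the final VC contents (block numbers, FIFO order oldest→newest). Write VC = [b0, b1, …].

0: 0x363 (blk 54, set 6) → MISS  vc=[]
1: 0x362 (blk 54, set 6) → L1-HIT  vc=[]
2: 0x330 (blk 51, set 3) → MISS  vc=[]
3: 0x37b (blk 55, set 7) → MISS  vc=[]
4: 0x1e5 (blk 30, set 6) → MISS  vc=[54]
5: 0x17d (blk 23, set 7) → MISS  vc=[54, 55]
6: 0x37e (blk 55, set 7) → VC-HIT  vc=[54, 23]
7: 0x364 (blk 54, set 6) → VC-HIT  vc=[30, 23]
8: 0x2ba (blk 43, set 3) → MISS  vc=[30, 23, 51]
9: 0x37a (blk 55, set 7) → L1-HIT  vc=[30, 23, 51]
10: 0x365 (blk 54, set 6) → L1-HIT  vc=[30, 23, 51]
11: 0x3f5 (blk 63, set 7) → MISS  vc=[30, 23, 51, 55]
12: 0x370 (blk 55, set 7) → VC-HIT  vc=[30, 23, 51, 63]

VC = [30, 23, 51, 63]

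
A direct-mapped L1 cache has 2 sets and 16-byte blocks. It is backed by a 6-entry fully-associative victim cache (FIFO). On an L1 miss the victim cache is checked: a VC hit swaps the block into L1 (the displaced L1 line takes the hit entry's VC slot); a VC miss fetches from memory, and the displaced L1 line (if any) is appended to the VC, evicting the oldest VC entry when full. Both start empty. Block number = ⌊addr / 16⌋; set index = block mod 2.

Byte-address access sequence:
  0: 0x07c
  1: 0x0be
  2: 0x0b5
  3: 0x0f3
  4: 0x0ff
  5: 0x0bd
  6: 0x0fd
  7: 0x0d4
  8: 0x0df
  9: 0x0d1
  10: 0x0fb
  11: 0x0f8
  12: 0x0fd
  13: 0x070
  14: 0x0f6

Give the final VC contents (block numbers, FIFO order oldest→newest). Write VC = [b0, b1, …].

VC = [7, 11, 13]

0: 0x7c (blk 7, set 1) → MISS  vc=[]
1: 0xbe (blk 11, set 1) → MISS  vc=[7]
2: 0xb5 (blk 11, set 1) → L1-HIT  vc=[7]
3: 0xf3 (blk 15, set 1) → MISS  vc=[7, 11]
4: 0xff (blk 15, set 1) → L1-HIT  vc=[7, 11]
5: 0xbd (blk 11, set 1) → VC-HIT  vc=[7, 15]
6: 0xfd (blk 15, set 1) → VC-HIT  vc=[7, 11]
7: 0xd4 (blk 13, set 1) → MISS  vc=[7, 11, 15]
8: 0xdf (blk 13, set 1) → L1-HIT  vc=[7, 11, 15]
9: 0xd1 (blk 13, set 1) → L1-HIT  vc=[7, 11, 15]
10: 0xfb (blk 15, set 1) → VC-HIT  vc=[7, 11, 13]
11: 0xf8 (blk 15, set 1) → L1-HIT  vc=[7, 11, 13]
12: 0xfd (blk 15, set 1) → L1-HIT  vc=[7, 11, 13]
13: 0x70 (blk 7, set 1) → VC-HIT  vc=[15, 11, 13]
14: 0xf6 (blk 15, set 1) → VC-HIT  vc=[7, 11, 13]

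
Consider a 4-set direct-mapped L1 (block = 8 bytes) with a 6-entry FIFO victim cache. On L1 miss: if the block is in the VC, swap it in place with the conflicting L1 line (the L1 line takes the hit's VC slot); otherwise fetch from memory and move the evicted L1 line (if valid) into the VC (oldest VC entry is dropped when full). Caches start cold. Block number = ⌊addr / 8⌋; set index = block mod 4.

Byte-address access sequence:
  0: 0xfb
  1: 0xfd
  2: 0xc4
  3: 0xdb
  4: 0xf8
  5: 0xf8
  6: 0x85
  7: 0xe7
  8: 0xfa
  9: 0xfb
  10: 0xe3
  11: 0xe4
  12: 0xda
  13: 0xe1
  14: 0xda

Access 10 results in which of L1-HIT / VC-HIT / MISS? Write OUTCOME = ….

OUTCOME = L1-HIT

#0 0xfb→b31/s3 MISS; vc=[]
#1 0xfd→b31/s3 L1-HIT; vc=[]
#2 0xc4→b24/s0 MISS; vc=[]
#3 0xdb→b27/s3 MISS; vc=[31]
#4 0xf8→b31/s3 VC-HIT; vc=[27]
#5 0xf8→b31/s3 L1-HIT; vc=[27]
#6 0x85→b16/s0 MISS; vc=[27,24]
#7 0xe7→b28/s0 MISS; vc=[27,24,16]
#8 0xfa→b31/s3 L1-HIT; vc=[27,24,16]
#9 0xfb→b31/s3 L1-HIT; vc=[27,24,16]
#10 0xe3→b28/s0 L1-HIT; vc=[27,24,16]
#11 0xe4→b28/s0 L1-HIT; vc=[27,24,16]
#12 0xda→b27/s3 VC-HIT; vc=[31,24,16]
#13 0xe1→b28/s0 L1-HIT; vc=[31,24,16]
#14 0xda→b27/s3 L1-HIT; vc=[31,24,16]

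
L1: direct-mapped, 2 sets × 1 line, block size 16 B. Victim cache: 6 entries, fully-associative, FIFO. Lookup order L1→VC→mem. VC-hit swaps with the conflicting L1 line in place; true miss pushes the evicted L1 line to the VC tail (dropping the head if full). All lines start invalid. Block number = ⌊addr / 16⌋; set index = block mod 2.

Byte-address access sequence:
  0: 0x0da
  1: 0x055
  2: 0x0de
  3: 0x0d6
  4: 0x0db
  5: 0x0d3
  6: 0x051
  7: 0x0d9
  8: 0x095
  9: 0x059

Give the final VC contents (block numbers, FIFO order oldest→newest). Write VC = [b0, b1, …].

VC = [9, 13]

#0 0xda→b13/s1 MISS; vc=[]
#1 0x55→b5/s1 MISS; vc=[13]
#2 0xde→b13/s1 VC-HIT; vc=[5]
#3 0xd6→b13/s1 L1-HIT; vc=[5]
#4 0xdb→b13/s1 L1-HIT; vc=[5]
#5 0xd3→b13/s1 L1-HIT; vc=[5]
#6 0x51→b5/s1 VC-HIT; vc=[13]
#7 0xd9→b13/s1 VC-HIT; vc=[5]
#8 0x95→b9/s1 MISS; vc=[5,13]
#9 0x59→b5/s1 VC-HIT; vc=[9,13]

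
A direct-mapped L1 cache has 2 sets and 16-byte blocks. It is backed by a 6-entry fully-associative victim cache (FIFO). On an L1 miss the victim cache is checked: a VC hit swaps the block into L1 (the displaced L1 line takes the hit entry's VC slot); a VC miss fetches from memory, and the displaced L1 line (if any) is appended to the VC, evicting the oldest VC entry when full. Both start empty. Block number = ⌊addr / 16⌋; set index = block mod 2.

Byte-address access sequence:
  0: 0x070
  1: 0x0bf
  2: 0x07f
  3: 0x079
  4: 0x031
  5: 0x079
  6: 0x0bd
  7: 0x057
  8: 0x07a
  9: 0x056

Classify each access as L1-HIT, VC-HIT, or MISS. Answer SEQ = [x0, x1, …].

#0 0x70→b7/s1 MISS; vc=[]
#1 0xbf→b11/s1 MISS; vc=[7]
#2 0x7f→b7/s1 VC-HIT; vc=[11]
#3 0x79→b7/s1 L1-HIT; vc=[11]
#4 0x31→b3/s1 MISS; vc=[11,7]
#5 0x79→b7/s1 VC-HIT; vc=[11,3]
#6 0xbd→b11/s1 VC-HIT; vc=[7,3]
#7 0x57→b5/s1 MISS; vc=[7,3,11]
#8 0x7a→b7/s1 VC-HIT; vc=[5,3,11]
#9 0x56→b5/s1 VC-HIT; vc=[7,3,11]

SEQ = [MISS, MISS, VC-HIT, L1-HIT, MISS, VC-HIT, VC-HIT, MISS, VC-HIT, VC-HIT]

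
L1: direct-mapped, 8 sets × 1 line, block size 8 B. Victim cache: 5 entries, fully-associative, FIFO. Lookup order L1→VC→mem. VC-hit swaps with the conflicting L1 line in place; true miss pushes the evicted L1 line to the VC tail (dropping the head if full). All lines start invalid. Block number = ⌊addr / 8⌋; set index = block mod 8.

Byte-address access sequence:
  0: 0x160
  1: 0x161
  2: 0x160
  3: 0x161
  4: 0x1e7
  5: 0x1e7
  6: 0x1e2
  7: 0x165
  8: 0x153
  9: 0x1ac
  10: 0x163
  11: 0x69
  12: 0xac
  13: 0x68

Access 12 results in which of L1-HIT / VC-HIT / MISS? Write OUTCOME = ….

OUTCOME = MISS

#0 0x160→b44/s4 MISS; vc=[]
#1 0x161→b44/s4 L1-HIT; vc=[]
#2 0x160→b44/s4 L1-HIT; vc=[]
#3 0x161→b44/s4 L1-HIT; vc=[]
#4 0x1e7→b60/s4 MISS; vc=[44]
#5 0x1e7→b60/s4 L1-HIT; vc=[44]
#6 0x1e2→b60/s4 L1-HIT; vc=[44]
#7 0x165→b44/s4 VC-HIT; vc=[60]
#8 0x153→b42/s2 MISS; vc=[60]
#9 0x1ac→b53/s5 MISS; vc=[60]
#10 0x163→b44/s4 L1-HIT; vc=[60]
#11 0x69→b13/s5 MISS; vc=[60,53]
#12 0xac→b21/s5 MISS; vc=[60,53,13]
#13 0x68→b13/s5 VC-HIT; vc=[60,53,21]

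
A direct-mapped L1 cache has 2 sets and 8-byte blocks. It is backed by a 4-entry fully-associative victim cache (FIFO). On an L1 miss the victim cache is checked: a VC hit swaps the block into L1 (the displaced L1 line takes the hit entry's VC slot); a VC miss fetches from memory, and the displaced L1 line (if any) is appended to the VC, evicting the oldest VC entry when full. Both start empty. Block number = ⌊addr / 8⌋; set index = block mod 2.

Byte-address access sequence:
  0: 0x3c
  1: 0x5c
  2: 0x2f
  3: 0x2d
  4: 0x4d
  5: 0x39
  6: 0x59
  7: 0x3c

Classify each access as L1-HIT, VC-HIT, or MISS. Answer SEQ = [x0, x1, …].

SEQ = [MISS, MISS, MISS, L1-HIT, MISS, VC-HIT, VC-HIT, VC-HIT]

#0 0x3c→b7/s1 MISS; vc=[]
#1 0x5c→b11/s1 MISS; vc=[7]
#2 0x2f→b5/s1 MISS; vc=[7,11]
#3 0x2d→b5/s1 L1-HIT; vc=[7,11]
#4 0x4d→b9/s1 MISS; vc=[7,11,5]
#5 0x39→b7/s1 VC-HIT; vc=[9,11,5]
#6 0x59→b11/s1 VC-HIT; vc=[9,7,5]
#7 0x3c→b7/s1 VC-HIT; vc=[9,11,5]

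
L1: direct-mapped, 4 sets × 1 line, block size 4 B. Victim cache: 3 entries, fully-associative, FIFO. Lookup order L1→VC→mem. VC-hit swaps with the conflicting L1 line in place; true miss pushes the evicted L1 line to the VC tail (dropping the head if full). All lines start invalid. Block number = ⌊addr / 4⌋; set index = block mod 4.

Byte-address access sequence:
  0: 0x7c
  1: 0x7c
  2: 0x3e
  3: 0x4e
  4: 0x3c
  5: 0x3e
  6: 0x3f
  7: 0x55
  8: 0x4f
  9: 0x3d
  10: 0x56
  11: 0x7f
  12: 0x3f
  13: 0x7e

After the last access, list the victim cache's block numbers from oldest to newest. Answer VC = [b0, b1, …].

  [0] addr=0x7c blk=31 s=3: MISS | VC []
  [1] addr=0x7c blk=31 s=3: L1-HIT | VC []
  [2] addr=0x3e blk=15 s=3: MISS | VC [31]
  [3] addr=0x4e blk=19 s=3: MISS | VC [31, 15]
  [4] addr=0x3c blk=15 s=3: VC-HIT | VC [31, 19]
  [5] addr=0x3e blk=15 s=3: L1-HIT | VC [31, 19]
  [6] addr=0x3f blk=15 s=3: L1-HIT | VC [31, 19]
  [7] addr=0x55 blk=21 s=1: MISS | VC [31, 19]
  [8] addr=0x4f blk=19 s=3: VC-HIT | VC [31, 15]
  [9] addr=0x3d blk=15 s=3: VC-HIT | VC [31, 19]
  [10] addr=0x56 blk=21 s=1: L1-HIT | VC [31, 19]
  [11] addr=0x7f blk=31 s=3: VC-HIT | VC [15, 19]
  [12] addr=0x3f blk=15 s=3: VC-HIT | VC [31, 19]
  [13] addr=0x7e blk=31 s=3: VC-HIT | VC [15, 19]

VC = [15, 19]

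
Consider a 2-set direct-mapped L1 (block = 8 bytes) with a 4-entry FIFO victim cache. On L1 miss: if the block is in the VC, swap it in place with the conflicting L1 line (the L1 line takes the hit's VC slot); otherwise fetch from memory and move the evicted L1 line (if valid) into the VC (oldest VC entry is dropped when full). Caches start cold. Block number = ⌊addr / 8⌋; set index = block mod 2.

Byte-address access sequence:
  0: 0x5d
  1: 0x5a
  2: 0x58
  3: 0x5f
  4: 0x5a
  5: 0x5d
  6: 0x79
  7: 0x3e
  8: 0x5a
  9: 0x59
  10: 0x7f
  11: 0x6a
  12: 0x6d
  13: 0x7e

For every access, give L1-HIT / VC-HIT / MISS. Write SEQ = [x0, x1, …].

0: 0x5d (blk 11, set 1) → MISS  vc=[]
1: 0x5a (blk 11, set 1) → L1-HIT  vc=[]
2: 0x58 (blk 11, set 1) → L1-HIT  vc=[]
3: 0x5f (blk 11, set 1) → L1-HIT  vc=[]
4: 0x5a (blk 11, set 1) → L1-HIT  vc=[]
5: 0x5d (blk 11, set 1) → L1-HIT  vc=[]
6: 0x79 (blk 15, set 1) → MISS  vc=[11]
7: 0x3e (blk 7, set 1) → MISS  vc=[11, 15]
8: 0x5a (blk 11, set 1) → VC-HIT  vc=[7, 15]
9: 0x59 (blk 11, set 1) → L1-HIT  vc=[7, 15]
10: 0x7f (blk 15, set 1) → VC-HIT  vc=[7, 11]
11: 0x6a (blk 13, set 1) → MISS  vc=[7, 11, 15]
12: 0x6d (blk 13, set 1) → L1-HIT  vc=[7, 11, 15]
13: 0x7e (blk 15, set 1) → VC-HIT  vc=[7, 11, 13]

SEQ = [MISS, L1-HIT, L1-HIT, L1-HIT, L1-HIT, L1-HIT, MISS, MISS, VC-HIT, L1-HIT, VC-HIT, MISS, L1-HIT, VC-HIT]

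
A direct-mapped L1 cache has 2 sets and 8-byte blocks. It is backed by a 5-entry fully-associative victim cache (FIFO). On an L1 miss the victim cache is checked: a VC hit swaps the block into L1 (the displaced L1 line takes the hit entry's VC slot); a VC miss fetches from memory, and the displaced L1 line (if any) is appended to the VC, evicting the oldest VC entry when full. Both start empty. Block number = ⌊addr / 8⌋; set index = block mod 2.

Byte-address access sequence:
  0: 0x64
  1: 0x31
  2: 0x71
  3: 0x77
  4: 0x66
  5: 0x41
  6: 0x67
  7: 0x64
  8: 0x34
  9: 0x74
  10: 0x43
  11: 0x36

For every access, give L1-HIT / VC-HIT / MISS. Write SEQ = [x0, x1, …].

SEQ = [MISS, MISS, MISS, L1-HIT, VC-HIT, MISS, VC-HIT, L1-HIT, VC-HIT, VC-HIT, VC-HIT, VC-HIT]

0: 0x64 (blk 12, set 0) → MISS  vc=[]
1: 0x31 (blk 6, set 0) → MISS  vc=[12]
2: 0x71 (blk 14, set 0) → MISS  vc=[12, 6]
3: 0x77 (blk 14, set 0) → L1-HIT  vc=[12, 6]
4: 0x66 (blk 12, set 0) → VC-HIT  vc=[14, 6]
5: 0x41 (blk 8, set 0) → MISS  vc=[14, 6, 12]
6: 0x67 (blk 12, set 0) → VC-HIT  vc=[14, 6, 8]
7: 0x64 (blk 12, set 0) → L1-HIT  vc=[14, 6, 8]
8: 0x34 (blk 6, set 0) → VC-HIT  vc=[14, 12, 8]
9: 0x74 (blk 14, set 0) → VC-HIT  vc=[6, 12, 8]
10: 0x43 (blk 8, set 0) → VC-HIT  vc=[6, 12, 14]
11: 0x36 (blk 6, set 0) → VC-HIT  vc=[8, 12, 14]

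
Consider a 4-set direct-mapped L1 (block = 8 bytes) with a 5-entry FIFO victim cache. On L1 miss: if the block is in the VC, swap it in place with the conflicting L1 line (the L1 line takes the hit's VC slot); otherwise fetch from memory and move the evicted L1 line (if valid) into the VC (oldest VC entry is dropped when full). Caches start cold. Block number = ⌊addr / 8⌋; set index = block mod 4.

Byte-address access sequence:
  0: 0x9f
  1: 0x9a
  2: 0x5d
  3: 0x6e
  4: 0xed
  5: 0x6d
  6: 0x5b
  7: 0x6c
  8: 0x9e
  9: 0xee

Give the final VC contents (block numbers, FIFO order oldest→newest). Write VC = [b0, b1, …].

VC = [11, 13]

  [0] addr=0x9f blk=19 s=3: MISS | VC []
  [1] addr=0x9a blk=19 s=3: L1-HIT | VC []
  [2] addr=0x5d blk=11 s=3: MISS | VC [19]
  [3] addr=0x6e blk=13 s=1: MISS | VC [19]
  [4] addr=0xed blk=29 s=1: MISS | VC [19, 13]
  [5] addr=0x6d blk=13 s=1: VC-HIT | VC [19, 29]
  [6] addr=0x5b blk=11 s=3: L1-HIT | VC [19, 29]
  [7] addr=0x6c blk=13 s=1: L1-HIT | VC [19, 29]
  [8] addr=0x9e blk=19 s=3: VC-HIT | VC [11, 29]
  [9] addr=0xee blk=29 s=1: VC-HIT | VC [11, 13]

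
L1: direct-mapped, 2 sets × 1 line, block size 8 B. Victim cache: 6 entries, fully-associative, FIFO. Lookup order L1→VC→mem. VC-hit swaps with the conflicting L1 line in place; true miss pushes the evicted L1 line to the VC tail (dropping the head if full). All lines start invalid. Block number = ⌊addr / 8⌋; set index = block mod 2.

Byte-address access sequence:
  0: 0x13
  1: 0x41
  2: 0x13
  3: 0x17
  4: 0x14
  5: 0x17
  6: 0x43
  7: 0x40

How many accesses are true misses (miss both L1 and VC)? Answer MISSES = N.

  [0] addr=0x13 blk=2 s=0: MISS | VC []
  [1] addr=0x41 blk=8 s=0: MISS | VC [2]
  [2] addr=0x13 blk=2 s=0: VC-HIT | VC [8]
  [3] addr=0x17 blk=2 s=0: L1-HIT | VC [8]
  [4] addr=0x14 blk=2 s=0: L1-HIT | VC [8]
  [5] addr=0x17 blk=2 s=0: L1-HIT | VC [8]
  [6] addr=0x43 blk=8 s=0: VC-HIT | VC [2]
  [7] addr=0x40 blk=8 s=0: L1-HIT | VC [2]

MISSES = 2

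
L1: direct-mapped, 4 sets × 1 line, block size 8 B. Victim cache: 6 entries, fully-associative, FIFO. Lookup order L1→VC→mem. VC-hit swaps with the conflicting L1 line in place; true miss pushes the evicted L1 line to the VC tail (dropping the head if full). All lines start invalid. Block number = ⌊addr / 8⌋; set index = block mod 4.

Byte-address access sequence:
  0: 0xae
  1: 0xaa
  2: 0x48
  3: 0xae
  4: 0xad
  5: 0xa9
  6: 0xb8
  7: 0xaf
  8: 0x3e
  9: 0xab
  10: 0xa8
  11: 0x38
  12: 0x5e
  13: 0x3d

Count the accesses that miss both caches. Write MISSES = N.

0: 0xae (blk 21, set 1) → MISS  vc=[]
1: 0xaa (blk 21, set 1) → L1-HIT  vc=[]
2: 0x48 (blk 9, set 1) → MISS  vc=[21]
3: 0xae (blk 21, set 1) → VC-HIT  vc=[9]
4: 0xad (blk 21, set 1) → L1-HIT  vc=[9]
5: 0xa9 (blk 21, set 1) → L1-HIT  vc=[9]
6: 0xb8 (blk 23, set 3) → MISS  vc=[9]
7: 0xaf (blk 21, set 1) → L1-HIT  vc=[9]
8: 0x3e (blk 7, set 3) → MISS  vc=[9, 23]
9: 0xab (blk 21, set 1) → L1-HIT  vc=[9, 23]
10: 0xa8 (blk 21, set 1) → L1-HIT  vc=[9, 23]
11: 0x38 (blk 7, set 3) → L1-HIT  vc=[9, 23]
12: 0x5e (blk 11, set 3) → MISS  vc=[9, 23, 7]
13: 0x3d (blk 7, set 3) → VC-HIT  vc=[9, 23, 11]

MISSES = 5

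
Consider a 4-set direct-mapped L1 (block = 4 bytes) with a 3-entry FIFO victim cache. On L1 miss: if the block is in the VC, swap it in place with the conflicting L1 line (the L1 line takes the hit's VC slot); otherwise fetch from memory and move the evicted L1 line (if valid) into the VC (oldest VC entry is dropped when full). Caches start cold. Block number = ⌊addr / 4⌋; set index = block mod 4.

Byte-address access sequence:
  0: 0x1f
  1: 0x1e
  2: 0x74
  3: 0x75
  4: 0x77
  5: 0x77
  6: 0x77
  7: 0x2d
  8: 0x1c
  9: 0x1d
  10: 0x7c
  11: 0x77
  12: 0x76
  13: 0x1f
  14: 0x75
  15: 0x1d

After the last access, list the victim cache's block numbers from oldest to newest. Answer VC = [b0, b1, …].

#0 0x1f→b7/s3 MISS; vc=[]
#1 0x1e→b7/s3 L1-HIT; vc=[]
#2 0x74→b29/s1 MISS; vc=[]
#3 0x75→b29/s1 L1-HIT; vc=[]
#4 0x77→b29/s1 L1-HIT; vc=[]
#5 0x77→b29/s1 L1-HIT; vc=[]
#6 0x77→b29/s1 L1-HIT; vc=[]
#7 0x2d→b11/s3 MISS; vc=[7]
#8 0x1c→b7/s3 VC-HIT; vc=[11]
#9 0x1d→b7/s3 L1-HIT; vc=[11]
#10 0x7c→b31/s3 MISS; vc=[11,7]
#11 0x77→b29/s1 L1-HIT; vc=[11,7]
#12 0x76→b29/s1 L1-HIT; vc=[11,7]
#13 0x1f→b7/s3 VC-HIT; vc=[11,31]
#14 0x75→b29/s1 L1-HIT; vc=[11,31]
#15 0x1d→b7/s3 L1-HIT; vc=[11,31]

VC = [11, 31]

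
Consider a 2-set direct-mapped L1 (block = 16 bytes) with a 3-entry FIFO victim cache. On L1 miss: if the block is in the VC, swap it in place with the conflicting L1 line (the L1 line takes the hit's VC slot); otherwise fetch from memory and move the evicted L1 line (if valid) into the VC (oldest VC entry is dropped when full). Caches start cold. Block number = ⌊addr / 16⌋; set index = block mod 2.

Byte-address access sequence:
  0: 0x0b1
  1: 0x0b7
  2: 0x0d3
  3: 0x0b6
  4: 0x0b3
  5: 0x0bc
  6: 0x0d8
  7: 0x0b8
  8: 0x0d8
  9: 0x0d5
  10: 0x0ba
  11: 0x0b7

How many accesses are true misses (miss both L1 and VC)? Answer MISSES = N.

MISSES = 2

  [0] addr=0xb1 blk=11 s=1: MISS | VC []
  [1] addr=0xb7 blk=11 s=1: L1-HIT | VC []
  [2] addr=0xd3 blk=13 s=1: MISS | VC [11]
  [3] addr=0xb6 blk=11 s=1: VC-HIT | VC [13]
  [4] addr=0xb3 blk=11 s=1: L1-HIT | VC [13]
  [5] addr=0xbc blk=11 s=1: L1-HIT | VC [13]
  [6] addr=0xd8 blk=13 s=1: VC-HIT | VC [11]
  [7] addr=0xb8 blk=11 s=1: VC-HIT | VC [13]
  [8] addr=0xd8 blk=13 s=1: VC-HIT | VC [11]
  [9] addr=0xd5 blk=13 s=1: L1-HIT | VC [11]
  [10] addr=0xba blk=11 s=1: VC-HIT | VC [13]
  [11] addr=0xb7 blk=11 s=1: L1-HIT | VC [13]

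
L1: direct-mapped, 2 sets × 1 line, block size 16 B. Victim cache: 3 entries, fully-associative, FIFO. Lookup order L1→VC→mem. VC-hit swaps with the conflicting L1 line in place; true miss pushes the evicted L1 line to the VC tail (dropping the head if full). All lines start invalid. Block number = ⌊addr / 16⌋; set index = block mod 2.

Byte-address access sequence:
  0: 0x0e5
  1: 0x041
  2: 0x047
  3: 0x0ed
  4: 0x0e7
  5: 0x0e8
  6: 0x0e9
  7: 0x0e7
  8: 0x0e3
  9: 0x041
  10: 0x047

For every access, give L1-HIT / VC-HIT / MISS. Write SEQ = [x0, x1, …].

0: 0xe5 (blk 14, set 0) → MISS  vc=[]
1: 0x41 (blk 4, set 0) → MISS  vc=[14]
2: 0x47 (blk 4, set 0) → L1-HIT  vc=[14]
3: 0xed (blk 14, set 0) → VC-HIT  vc=[4]
4: 0xe7 (blk 14, set 0) → L1-HIT  vc=[4]
5: 0xe8 (blk 14, set 0) → L1-HIT  vc=[4]
6: 0xe9 (blk 14, set 0) → L1-HIT  vc=[4]
7: 0xe7 (blk 14, set 0) → L1-HIT  vc=[4]
8: 0xe3 (blk 14, set 0) → L1-HIT  vc=[4]
9: 0x41 (blk 4, set 0) → VC-HIT  vc=[14]
10: 0x47 (blk 4, set 0) → L1-HIT  vc=[14]

SEQ = [MISS, MISS, L1-HIT, VC-HIT, L1-HIT, L1-HIT, L1-HIT, L1-HIT, L1-HIT, VC-HIT, L1-HIT]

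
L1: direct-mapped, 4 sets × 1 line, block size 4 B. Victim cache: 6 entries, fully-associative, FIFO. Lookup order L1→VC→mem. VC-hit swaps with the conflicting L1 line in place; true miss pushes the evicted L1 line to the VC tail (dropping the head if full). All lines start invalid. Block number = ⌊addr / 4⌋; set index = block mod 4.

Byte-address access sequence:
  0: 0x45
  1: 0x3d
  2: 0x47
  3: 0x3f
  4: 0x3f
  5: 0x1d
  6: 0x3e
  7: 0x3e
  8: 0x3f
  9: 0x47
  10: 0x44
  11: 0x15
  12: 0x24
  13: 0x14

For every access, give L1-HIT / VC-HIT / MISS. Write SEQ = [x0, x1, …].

SEQ = [MISS, MISS, L1-HIT, L1-HIT, L1-HIT, MISS, VC-HIT, L1-HIT, L1-HIT, L1-HIT, L1-HIT, MISS, MISS, VC-HIT]

0: 0x45 (blk 17, set 1) → MISS  vc=[]
1: 0x3d (blk 15, set 3) → MISS  vc=[]
2: 0x47 (blk 17, set 1) → L1-HIT  vc=[]
3: 0x3f (blk 15, set 3) → L1-HIT  vc=[]
4: 0x3f (blk 15, set 3) → L1-HIT  vc=[]
5: 0x1d (blk 7, set 3) → MISS  vc=[15]
6: 0x3e (blk 15, set 3) → VC-HIT  vc=[7]
7: 0x3e (blk 15, set 3) → L1-HIT  vc=[7]
8: 0x3f (blk 15, set 3) → L1-HIT  vc=[7]
9: 0x47 (blk 17, set 1) → L1-HIT  vc=[7]
10: 0x44 (blk 17, set 1) → L1-HIT  vc=[7]
11: 0x15 (blk 5, set 1) → MISS  vc=[7, 17]
12: 0x24 (blk 9, set 1) → MISS  vc=[7, 17, 5]
13: 0x14 (blk 5, set 1) → VC-HIT  vc=[7, 17, 9]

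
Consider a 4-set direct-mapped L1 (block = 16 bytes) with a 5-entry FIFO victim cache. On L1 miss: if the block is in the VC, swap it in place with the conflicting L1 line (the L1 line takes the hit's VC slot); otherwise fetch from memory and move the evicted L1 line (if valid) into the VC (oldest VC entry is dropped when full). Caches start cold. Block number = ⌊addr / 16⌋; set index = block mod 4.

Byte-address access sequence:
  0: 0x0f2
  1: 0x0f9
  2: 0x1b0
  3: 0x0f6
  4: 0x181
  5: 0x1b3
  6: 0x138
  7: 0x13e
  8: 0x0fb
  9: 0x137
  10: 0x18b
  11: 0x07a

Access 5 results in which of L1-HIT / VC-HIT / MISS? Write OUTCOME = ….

OUTCOME = VC-HIT

  [0] addr=0xf2 blk=15 s=3: MISS | VC []
  [1] addr=0xf9 blk=15 s=3: L1-HIT | VC []
  [2] addr=0x1b0 blk=27 s=3: MISS | VC [15]
  [3] addr=0xf6 blk=15 s=3: VC-HIT | VC [27]
  [4] addr=0x181 blk=24 s=0: MISS | VC [27]
  [5] addr=0x1b3 blk=27 s=3: VC-HIT | VC [15]
  [6] addr=0x138 blk=19 s=3: MISS | VC [15, 27]
  [7] addr=0x13e blk=19 s=3: L1-HIT | VC [15, 27]
  [8] addr=0xfb blk=15 s=3: VC-HIT | VC [19, 27]
  [9] addr=0x137 blk=19 s=3: VC-HIT | VC [15, 27]
  [10] addr=0x18b blk=24 s=0: L1-HIT | VC [15, 27]
  [11] addr=0x7a blk=7 s=3: MISS | VC [15, 27, 19]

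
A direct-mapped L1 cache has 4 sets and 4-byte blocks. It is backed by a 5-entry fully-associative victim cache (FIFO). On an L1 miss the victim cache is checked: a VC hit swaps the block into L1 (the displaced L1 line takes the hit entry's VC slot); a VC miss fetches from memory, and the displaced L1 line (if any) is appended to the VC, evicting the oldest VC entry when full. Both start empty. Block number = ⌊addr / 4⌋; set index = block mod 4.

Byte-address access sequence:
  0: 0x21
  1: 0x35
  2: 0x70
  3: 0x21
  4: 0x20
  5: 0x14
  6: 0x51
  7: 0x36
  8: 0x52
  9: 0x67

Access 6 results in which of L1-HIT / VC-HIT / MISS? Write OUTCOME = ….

0: 0x21 (blk 8, set 0) → MISS  vc=[]
1: 0x35 (blk 13, set 1) → MISS  vc=[]
2: 0x70 (blk 28, set 0) → MISS  vc=[8]
3: 0x21 (blk 8, set 0) → VC-HIT  vc=[28]
4: 0x20 (blk 8, set 0) → L1-HIT  vc=[28]
5: 0x14 (blk 5, set 1) → MISS  vc=[28, 13]
6: 0x51 (blk 20, set 0) → MISS  vc=[28, 13, 8]
7: 0x36 (blk 13, set 1) → VC-HIT  vc=[28, 5, 8]
8: 0x52 (blk 20, set 0) → L1-HIT  vc=[28, 5, 8]
9: 0x67 (blk 25, set 1) → MISS  vc=[28, 5, 8, 13]

OUTCOME = MISS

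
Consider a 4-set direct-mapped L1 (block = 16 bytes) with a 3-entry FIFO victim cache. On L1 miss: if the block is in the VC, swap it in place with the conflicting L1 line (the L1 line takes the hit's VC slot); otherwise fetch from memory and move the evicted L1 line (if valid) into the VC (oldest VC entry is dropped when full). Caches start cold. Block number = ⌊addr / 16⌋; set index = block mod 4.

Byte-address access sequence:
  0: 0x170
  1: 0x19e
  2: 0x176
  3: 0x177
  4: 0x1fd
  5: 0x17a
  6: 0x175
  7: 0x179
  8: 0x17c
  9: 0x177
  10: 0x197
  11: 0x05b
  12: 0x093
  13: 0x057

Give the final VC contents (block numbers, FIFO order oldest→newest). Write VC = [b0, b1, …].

VC = [31, 25, 9]

#0 0x170→b23/s3 MISS; vc=[]
#1 0x19e→b25/s1 MISS; vc=[]
#2 0x176→b23/s3 L1-HIT; vc=[]
#3 0x177→b23/s3 L1-HIT; vc=[]
#4 0x1fd→b31/s3 MISS; vc=[23]
#5 0x17a→b23/s3 VC-HIT; vc=[31]
#6 0x175→b23/s3 L1-HIT; vc=[31]
#7 0x179→b23/s3 L1-HIT; vc=[31]
#8 0x17c→b23/s3 L1-HIT; vc=[31]
#9 0x177→b23/s3 L1-HIT; vc=[31]
#10 0x197→b25/s1 L1-HIT; vc=[31]
#11 0x5b→b5/s1 MISS; vc=[31,25]
#12 0x93→b9/s1 MISS; vc=[31,25,5]
#13 0x57→b5/s1 VC-HIT; vc=[31,25,9]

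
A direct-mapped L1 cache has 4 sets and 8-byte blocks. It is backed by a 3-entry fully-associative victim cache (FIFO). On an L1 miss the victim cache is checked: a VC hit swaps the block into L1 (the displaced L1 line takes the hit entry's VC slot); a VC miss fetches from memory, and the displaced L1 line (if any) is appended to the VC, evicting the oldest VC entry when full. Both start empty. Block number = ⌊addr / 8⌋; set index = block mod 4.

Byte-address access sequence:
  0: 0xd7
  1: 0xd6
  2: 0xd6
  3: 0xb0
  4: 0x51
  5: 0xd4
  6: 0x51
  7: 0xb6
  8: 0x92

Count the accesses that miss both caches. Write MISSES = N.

0: 0xd7 (blk 26, set 2) → MISS  vc=[]
1: 0xd6 (blk 26, set 2) → L1-HIT  vc=[]
2: 0xd6 (blk 26, set 2) → L1-HIT  vc=[]
3: 0xb0 (blk 22, set 2) → MISS  vc=[26]
4: 0x51 (blk 10, set 2) → MISS  vc=[26, 22]
5: 0xd4 (blk 26, set 2) → VC-HIT  vc=[10, 22]
6: 0x51 (blk 10, set 2) → VC-HIT  vc=[26, 22]
7: 0xb6 (blk 22, set 2) → VC-HIT  vc=[26, 10]
8: 0x92 (blk 18, set 2) → MISS  vc=[26, 10, 22]

MISSES = 4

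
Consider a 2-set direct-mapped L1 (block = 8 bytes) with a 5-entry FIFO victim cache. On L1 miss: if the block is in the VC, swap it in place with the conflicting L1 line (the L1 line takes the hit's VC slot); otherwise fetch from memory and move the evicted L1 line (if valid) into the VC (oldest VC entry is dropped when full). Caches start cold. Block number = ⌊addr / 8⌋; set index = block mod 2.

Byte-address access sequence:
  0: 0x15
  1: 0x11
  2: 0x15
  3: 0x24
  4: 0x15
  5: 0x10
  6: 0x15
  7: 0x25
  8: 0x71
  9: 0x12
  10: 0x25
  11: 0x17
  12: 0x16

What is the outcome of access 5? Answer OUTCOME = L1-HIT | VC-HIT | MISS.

OUTCOME = L1-HIT

  [0] addr=0x15 blk=2 s=0: MISS | VC []
  [1] addr=0x11 blk=2 s=0: L1-HIT | VC []
  [2] addr=0x15 blk=2 s=0: L1-HIT | VC []
  [3] addr=0x24 blk=4 s=0: MISS | VC [2]
  [4] addr=0x15 blk=2 s=0: VC-HIT | VC [4]
  [5] addr=0x10 blk=2 s=0: L1-HIT | VC [4]
  [6] addr=0x15 blk=2 s=0: L1-HIT | VC [4]
  [7] addr=0x25 blk=4 s=0: VC-HIT | VC [2]
  [8] addr=0x71 blk=14 s=0: MISS | VC [2, 4]
  [9] addr=0x12 blk=2 s=0: VC-HIT | VC [14, 4]
  [10] addr=0x25 blk=4 s=0: VC-HIT | VC [14, 2]
  [11] addr=0x17 blk=2 s=0: VC-HIT | VC [14, 4]
  [12] addr=0x16 blk=2 s=0: L1-HIT | VC [14, 4]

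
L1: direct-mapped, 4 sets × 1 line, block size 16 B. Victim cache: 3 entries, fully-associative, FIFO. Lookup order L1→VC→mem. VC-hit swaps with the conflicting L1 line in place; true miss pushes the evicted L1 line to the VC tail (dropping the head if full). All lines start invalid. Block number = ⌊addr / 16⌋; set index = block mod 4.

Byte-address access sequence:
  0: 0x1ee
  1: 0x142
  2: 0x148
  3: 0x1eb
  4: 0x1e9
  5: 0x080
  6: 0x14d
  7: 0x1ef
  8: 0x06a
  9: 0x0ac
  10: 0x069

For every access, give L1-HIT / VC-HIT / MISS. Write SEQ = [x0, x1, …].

SEQ = [MISS, MISS, L1-HIT, L1-HIT, L1-HIT, MISS, VC-HIT, L1-HIT, MISS, MISS, VC-HIT]

0: 0x1ee (blk 30, set 2) → MISS  vc=[]
1: 0x142 (blk 20, set 0) → MISS  vc=[]
2: 0x148 (blk 20, set 0) → L1-HIT  vc=[]
3: 0x1eb (blk 30, set 2) → L1-HIT  vc=[]
4: 0x1e9 (blk 30, set 2) → L1-HIT  vc=[]
5: 0x80 (blk 8, set 0) → MISS  vc=[20]
6: 0x14d (blk 20, set 0) → VC-HIT  vc=[8]
7: 0x1ef (blk 30, set 2) → L1-HIT  vc=[8]
8: 0x6a (blk 6, set 2) → MISS  vc=[8, 30]
9: 0xac (blk 10, set 2) → MISS  vc=[8, 30, 6]
10: 0x69 (blk 6, set 2) → VC-HIT  vc=[8, 30, 10]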